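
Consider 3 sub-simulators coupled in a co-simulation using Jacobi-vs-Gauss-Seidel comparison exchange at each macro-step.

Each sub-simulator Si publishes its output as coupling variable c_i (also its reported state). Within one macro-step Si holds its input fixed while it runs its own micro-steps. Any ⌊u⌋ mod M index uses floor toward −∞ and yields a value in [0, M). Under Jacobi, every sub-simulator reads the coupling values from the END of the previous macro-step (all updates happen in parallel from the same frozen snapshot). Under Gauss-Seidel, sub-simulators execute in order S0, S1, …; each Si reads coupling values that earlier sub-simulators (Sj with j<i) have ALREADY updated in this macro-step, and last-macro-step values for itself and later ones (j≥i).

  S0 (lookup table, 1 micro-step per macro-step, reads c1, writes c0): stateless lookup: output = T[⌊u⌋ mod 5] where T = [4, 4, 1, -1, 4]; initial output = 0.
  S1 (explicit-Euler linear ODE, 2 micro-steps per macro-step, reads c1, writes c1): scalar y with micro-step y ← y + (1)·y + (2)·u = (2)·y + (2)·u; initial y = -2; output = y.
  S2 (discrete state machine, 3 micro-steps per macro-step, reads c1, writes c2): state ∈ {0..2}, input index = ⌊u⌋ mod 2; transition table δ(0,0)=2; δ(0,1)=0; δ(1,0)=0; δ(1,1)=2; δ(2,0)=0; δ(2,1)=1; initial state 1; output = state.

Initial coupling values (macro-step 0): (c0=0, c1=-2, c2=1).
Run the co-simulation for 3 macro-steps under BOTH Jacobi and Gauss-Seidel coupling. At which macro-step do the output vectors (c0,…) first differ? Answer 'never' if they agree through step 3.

first divergence at macro-step: never

[Jacobi] macro 1: S0 reads c1=-2 → after 1×micro: -1; S1 reads c1=-2 → after 2×micro: -20; S2 reads c1=-2 → after 3×micro: 0 ⇒ (c0=-1, c1=-20, c2=0)
[Jacobi] macro 2: S0 reads c1=-20 → after 1×micro: 4; S1 reads c1=-20 → after 2×micro: -200; S2 reads c1=-20 → after 3×micro: 2 ⇒ (c0=4, c1=-200, c2=2)
[Jacobi] macro 3: S0 reads c1=-200 → after 1×micro: 4; S1 reads c1=-200 → after 2×micro: -2000; S2 reads c1=-200 → after 3×micro: 0 ⇒ (c0=4, c1=-2000, c2=0)
[Gauss-Seidel] macro 1: S0 reads c1=-2 → after 1×micro: -1; S1 reads c1=-2 → after 2×micro: -20; S2 reads c1=-20 → after 3×micro: 0 ⇒ (c0=-1, c1=-20, c2=0)
[Gauss-Seidel] macro 2: S0 reads c1=-20 → after 1×micro: 4; S1 reads c1=-20 → after 2×micro: -200; S2 reads c1=-200 → after 3×micro: 2 ⇒ (c0=4, c1=-200, c2=2)
[Gauss-Seidel] macro 3: S0 reads c1=-200 → after 1×micro: 4; S1 reads c1=-200 → after 2×micro: -2000; S2 reads c1=-2000 → after 3×micro: 0 ⇒ (c0=4, c1=-2000, c2=0)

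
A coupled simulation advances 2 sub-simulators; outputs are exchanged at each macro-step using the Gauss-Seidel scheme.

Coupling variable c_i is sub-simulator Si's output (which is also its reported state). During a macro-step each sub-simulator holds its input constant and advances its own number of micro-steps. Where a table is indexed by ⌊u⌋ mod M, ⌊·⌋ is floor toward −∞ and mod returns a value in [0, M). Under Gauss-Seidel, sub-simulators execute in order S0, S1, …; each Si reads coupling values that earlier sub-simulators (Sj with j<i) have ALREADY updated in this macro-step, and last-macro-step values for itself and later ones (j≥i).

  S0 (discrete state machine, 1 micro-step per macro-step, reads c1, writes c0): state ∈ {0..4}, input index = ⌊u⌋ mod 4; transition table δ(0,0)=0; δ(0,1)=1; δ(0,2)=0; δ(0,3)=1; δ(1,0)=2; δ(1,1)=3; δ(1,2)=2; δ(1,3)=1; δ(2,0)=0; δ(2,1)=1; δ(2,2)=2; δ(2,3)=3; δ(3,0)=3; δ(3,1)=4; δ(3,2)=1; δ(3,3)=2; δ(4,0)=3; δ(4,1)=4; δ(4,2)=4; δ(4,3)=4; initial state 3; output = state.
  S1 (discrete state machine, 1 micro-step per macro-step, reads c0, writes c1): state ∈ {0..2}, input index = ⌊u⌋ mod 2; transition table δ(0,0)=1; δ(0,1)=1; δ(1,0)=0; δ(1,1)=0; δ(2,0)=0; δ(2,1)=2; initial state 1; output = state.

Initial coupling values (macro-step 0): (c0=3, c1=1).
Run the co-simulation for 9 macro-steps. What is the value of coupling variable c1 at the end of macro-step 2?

c1 at macro-step 2 = 1

macro 1: S0 reads c1=1 → after 1×micro: 4; S1 reads c0=4 → after 1×micro: 0 ⇒ (c0=4, c1=0)
macro 2: S0 reads c1=0 → after 1×micro: 3; S1 reads c0=3 → after 1×micro: 1 ⇒ (c0=3, c1=1)
macro 3: S0 reads c1=1 → after 1×micro: 4; S1 reads c0=4 → after 1×micro: 0 ⇒ (c0=4, c1=0)
macro 4: S0 reads c1=0 → after 1×micro: 3; S1 reads c0=3 → after 1×micro: 1 ⇒ (c0=3, c1=1)
macro 5: S0 reads c1=1 → after 1×micro: 4; S1 reads c0=4 → after 1×micro: 0 ⇒ (c0=4, c1=0)
macro 6: S0 reads c1=0 → after 1×micro: 3; S1 reads c0=3 → after 1×micro: 1 ⇒ (c0=3, c1=1)
macro 7: S0 reads c1=1 → after 1×micro: 4; S1 reads c0=4 → after 1×micro: 0 ⇒ (c0=4, c1=0)
macro 8: S0 reads c1=0 → after 1×micro: 3; S1 reads c0=3 → after 1×micro: 1 ⇒ (c0=3, c1=1)
macro 9: S0 reads c1=1 → after 1×micro: 4; S1 reads c0=4 → after 1×micro: 0 ⇒ (c0=4, c1=0)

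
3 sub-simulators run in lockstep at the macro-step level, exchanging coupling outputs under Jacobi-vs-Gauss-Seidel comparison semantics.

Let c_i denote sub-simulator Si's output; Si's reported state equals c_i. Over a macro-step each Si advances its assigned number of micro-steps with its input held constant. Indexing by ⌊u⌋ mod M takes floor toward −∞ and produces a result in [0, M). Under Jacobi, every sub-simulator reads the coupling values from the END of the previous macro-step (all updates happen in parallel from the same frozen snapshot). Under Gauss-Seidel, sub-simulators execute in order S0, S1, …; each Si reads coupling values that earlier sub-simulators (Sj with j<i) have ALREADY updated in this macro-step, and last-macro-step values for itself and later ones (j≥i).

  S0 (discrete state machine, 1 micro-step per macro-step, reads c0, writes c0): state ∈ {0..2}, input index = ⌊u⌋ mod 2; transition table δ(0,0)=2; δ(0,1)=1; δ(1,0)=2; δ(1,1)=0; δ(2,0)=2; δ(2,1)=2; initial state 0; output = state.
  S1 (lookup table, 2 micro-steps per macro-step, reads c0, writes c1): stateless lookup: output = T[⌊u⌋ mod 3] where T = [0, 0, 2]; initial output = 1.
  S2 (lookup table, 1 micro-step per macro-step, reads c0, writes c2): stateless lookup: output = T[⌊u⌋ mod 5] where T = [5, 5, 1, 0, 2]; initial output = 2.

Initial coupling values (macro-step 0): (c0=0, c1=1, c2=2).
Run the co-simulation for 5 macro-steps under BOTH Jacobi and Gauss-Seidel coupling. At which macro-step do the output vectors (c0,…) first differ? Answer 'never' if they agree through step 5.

[Jacobi] macro 1: S0 reads c0=0 → after 1×micro: 2; S1 reads c0=0 → after 2×micro: 0; S2 reads c0=0 → after 1×micro: 5 ⇒ (c0=2, c1=0, c2=5)
[Jacobi] macro 2: S0 reads c0=2 → after 1×micro: 2; S1 reads c0=2 → after 2×micro: 2; S2 reads c0=2 → after 1×micro: 1 ⇒ (c0=2, c1=2, c2=1)
[Jacobi] macro 3: S0 reads c0=2 → after 1×micro: 2; S1 reads c0=2 → after 2×micro: 2; S2 reads c0=2 → after 1×micro: 1 ⇒ (c0=2, c1=2, c2=1)
[Jacobi] macro 4: S0 reads c0=2 → after 1×micro: 2; S1 reads c0=2 → after 2×micro: 2; S2 reads c0=2 → after 1×micro: 1 ⇒ (c0=2, c1=2, c2=1)
[Jacobi] macro 5: S0 reads c0=2 → after 1×micro: 2; S1 reads c0=2 → after 2×micro: 2; S2 reads c0=2 → after 1×micro: 1 ⇒ (c0=2, c1=2, c2=1)
[Gauss-Seidel] macro 1: S0 reads c0=0 → after 1×micro: 2; S1 reads c0=2 → after 2×micro: 2; S2 reads c0=2 → after 1×micro: 1 ⇒ (c0=2, c1=2, c2=1)
[Gauss-Seidel] macro 2: S0 reads c0=2 → after 1×micro: 2; S1 reads c0=2 → after 2×micro: 2; S2 reads c0=2 → after 1×micro: 1 ⇒ (c0=2, c1=2, c2=1)
[Gauss-Seidel] macro 3: S0 reads c0=2 → after 1×micro: 2; S1 reads c0=2 → after 2×micro: 2; S2 reads c0=2 → after 1×micro: 1 ⇒ (c0=2, c1=2, c2=1)
[Gauss-Seidel] macro 4: S0 reads c0=2 → after 1×micro: 2; S1 reads c0=2 → after 2×micro: 2; S2 reads c0=2 → after 1×micro: 1 ⇒ (c0=2, c1=2, c2=1)
[Gauss-Seidel] macro 5: S0 reads c0=2 → after 1×micro: 2; S1 reads c0=2 → after 2×micro: 2; S2 reads c0=2 → after 1×micro: 1 ⇒ (c0=2, c1=2, c2=1)

first divergence at macro-step: 1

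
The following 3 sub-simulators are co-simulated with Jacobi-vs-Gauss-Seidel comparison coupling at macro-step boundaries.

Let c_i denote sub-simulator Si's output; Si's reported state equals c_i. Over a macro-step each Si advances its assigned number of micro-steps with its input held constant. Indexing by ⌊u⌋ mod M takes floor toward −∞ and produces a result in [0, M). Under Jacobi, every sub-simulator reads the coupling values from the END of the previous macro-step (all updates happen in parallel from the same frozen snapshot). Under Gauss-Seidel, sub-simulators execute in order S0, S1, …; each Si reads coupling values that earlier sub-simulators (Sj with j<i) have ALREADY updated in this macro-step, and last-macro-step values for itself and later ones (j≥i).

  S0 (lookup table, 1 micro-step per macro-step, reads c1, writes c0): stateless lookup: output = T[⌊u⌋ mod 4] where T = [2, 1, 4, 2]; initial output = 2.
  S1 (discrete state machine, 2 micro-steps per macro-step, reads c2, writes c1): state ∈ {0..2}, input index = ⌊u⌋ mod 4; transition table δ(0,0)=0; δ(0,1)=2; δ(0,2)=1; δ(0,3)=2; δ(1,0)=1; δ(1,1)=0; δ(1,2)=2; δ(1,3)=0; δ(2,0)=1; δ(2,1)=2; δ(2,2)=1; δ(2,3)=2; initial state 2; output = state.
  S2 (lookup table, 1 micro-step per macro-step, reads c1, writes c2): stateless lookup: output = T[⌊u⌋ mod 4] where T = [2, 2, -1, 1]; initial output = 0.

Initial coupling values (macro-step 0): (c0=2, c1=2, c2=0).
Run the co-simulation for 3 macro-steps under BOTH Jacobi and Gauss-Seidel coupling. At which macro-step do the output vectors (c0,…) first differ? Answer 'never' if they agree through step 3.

first divergence at macro-step: 1

[Jacobi] macro 1: S0 reads c1=2 → after 1×micro: 4; S1 reads c2=0 → after 2×micro: 1; S2 reads c1=2 → after 1×micro: -1 ⇒ (c0=4, c1=1, c2=-1)
[Jacobi] macro 2: S0 reads c1=1 → after 1×micro: 1; S1 reads c2=-1 → after 2×micro: 2; S2 reads c1=1 → after 1×micro: 2 ⇒ (c0=1, c1=2, c2=2)
[Jacobi] macro 3: S0 reads c1=2 → after 1×micro: 4; S1 reads c2=2 → after 2×micro: 2; S2 reads c1=2 → after 1×micro: -1 ⇒ (c0=4, c1=2, c2=-1)
[Gauss-Seidel] macro 1: S0 reads c1=2 → after 1×micro: 4; S1 reads c2=0 → after 2×micro: 1; S2 reads c1=1 → after 1×micro: 2 ⇒ (c0=4, c1=1, c2=2)
[Gauss-Seidel] macro 2: S0 reads c1=1 → after 1×micro: 1; S1 reads c2=2 → after 2×micro: 1; S2 reads c1=1 → after 1×micro: 2 ⇒ (c0=1, c1=1, c2=2)
[Gauss-Seidel] macro 3: S0 reads c1=1 → after 1×micro: 1; S1 reads c2=2 → after 2×micro: 1; S2 reads c1=1 → after 1×micro: 2 ⇒ (c0=1, c1=1, c2=2)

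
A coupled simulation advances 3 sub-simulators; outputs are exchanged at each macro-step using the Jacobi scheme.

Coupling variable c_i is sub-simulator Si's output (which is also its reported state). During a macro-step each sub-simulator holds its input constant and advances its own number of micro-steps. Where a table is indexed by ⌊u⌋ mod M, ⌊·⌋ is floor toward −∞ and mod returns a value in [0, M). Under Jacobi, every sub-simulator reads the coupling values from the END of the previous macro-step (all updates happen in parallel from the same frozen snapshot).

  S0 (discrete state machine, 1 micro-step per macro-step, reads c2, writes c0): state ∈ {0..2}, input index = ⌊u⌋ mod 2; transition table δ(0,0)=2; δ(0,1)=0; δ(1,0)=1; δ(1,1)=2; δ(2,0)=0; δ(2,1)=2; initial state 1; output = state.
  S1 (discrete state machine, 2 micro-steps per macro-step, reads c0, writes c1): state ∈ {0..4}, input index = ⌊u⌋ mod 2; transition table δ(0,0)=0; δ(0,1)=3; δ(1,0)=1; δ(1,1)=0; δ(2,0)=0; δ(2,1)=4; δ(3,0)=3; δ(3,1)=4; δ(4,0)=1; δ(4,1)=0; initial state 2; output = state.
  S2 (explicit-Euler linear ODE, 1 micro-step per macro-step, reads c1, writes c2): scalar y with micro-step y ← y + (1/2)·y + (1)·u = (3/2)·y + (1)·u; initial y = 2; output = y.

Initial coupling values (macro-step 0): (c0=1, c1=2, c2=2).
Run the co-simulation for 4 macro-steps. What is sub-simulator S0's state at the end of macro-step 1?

S0 state at macro-step 1 = 1

macro 1: S0 reads c2=2 → after 1×micro: 1; S1 reads c0=1 → after 2×micro: 0; S2 reads c1=2 → after 1×micro: 5 ⇒ (c0=1, c1=0, c2=5)
macro 2: S0 reads c2=5 → after 1×micro: 2; S1 reads c0=1 → after 2×micro: 4; S2 reads c1=0 → after 1×micro: 15/2 ⇒ (c0=2, c1=4, c2=15/2)
macro 3: S0 reads c2=15/2 → after 1×micro: 2; S1 reads c0=2 → after 2×micro: 1; S2 reads c1=4 → after 1×micro: 61/4 ⇒ (c0=2, c1=1, c2=61/4)
macro 4: S0 reads c2=61/4 → after 1×micro: 2; S1 reads c0=2 → after 2×micro: 1; S2 reads c1=1 → after 1×micro: 191/8 ⇒ (c0=2, c1=1, c2=191/8)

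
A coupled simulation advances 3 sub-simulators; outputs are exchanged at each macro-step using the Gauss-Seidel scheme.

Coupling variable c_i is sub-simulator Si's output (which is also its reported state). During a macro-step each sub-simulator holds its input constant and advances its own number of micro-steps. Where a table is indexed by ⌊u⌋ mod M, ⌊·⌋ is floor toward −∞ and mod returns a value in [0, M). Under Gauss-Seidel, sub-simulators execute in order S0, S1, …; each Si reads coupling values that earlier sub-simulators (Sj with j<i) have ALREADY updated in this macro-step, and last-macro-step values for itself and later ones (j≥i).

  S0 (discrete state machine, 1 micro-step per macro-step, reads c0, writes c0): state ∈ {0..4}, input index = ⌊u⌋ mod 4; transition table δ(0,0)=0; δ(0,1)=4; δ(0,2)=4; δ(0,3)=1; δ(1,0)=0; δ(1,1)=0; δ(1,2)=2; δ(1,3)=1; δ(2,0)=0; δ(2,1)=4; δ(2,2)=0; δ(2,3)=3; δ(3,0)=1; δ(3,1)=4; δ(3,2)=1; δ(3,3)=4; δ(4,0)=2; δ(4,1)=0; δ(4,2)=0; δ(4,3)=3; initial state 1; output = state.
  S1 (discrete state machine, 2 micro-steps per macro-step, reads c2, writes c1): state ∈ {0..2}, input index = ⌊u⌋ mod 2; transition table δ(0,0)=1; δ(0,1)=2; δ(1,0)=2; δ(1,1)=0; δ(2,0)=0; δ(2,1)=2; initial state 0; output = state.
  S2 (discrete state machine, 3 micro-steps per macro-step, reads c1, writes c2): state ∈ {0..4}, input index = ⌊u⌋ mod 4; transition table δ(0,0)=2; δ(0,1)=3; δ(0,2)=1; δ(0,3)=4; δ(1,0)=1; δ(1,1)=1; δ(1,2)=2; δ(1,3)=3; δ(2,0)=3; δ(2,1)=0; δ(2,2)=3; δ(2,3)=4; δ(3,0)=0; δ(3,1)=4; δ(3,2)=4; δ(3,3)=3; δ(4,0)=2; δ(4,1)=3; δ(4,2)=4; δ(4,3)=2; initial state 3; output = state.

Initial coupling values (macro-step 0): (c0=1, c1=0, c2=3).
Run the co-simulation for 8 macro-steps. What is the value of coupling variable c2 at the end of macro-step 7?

c2 at macro-step 7 = 4

macro 1: S0 reads c0=1 → after 1×micro: 0; S1 reads c2=3 → after 2×micro: 2; S2 reads c1=2 → after 3×micro: 4 ⇒ (c0=0, c1=2, c2=4)
macro 2: S0 reads c0=0 → after 1×micro: 0; S1 reads c2=4 → after 2×micro: 1; S2 reads c1=1 → after 3×micro: 3 ⇒ (c0=0, c1=1, c2=3)
macro 3: S0 reads c0=0 → after 1×micro: 0; S1 reads c2=3 → after 2×micro: 2; S2 reads c1=2 → after 3×micro: 4 ⇒ (c0=0, c1=2, c2=4)
macro 4: S0 reads c0=0 → after 1×micro: 0; S1 reads c2=4 → after 2×micro: 1; S2 reads c1=1 → after 3×micro: 3 ⇒ (c0=0, c1=1, c2=3)
macro 5: S0 reads c0=0 → after 1×micro: 0; S1 reads c2=3 → after 2×micro: 2; S2 reads c1=2 → after 3×micro: 4 ⇒ (c0=0, c1=2, c2=4)
macro 6: S0 reads c0=0 → after 1×micro: 0; S1 reads c2=4 → after 2×micro: 1; S2 reads c1=1 → after 3×micro: 3 ⇒ (c0=0, c1=1, c2=3)
macro 7: S0 reads c0=0 → after 1×micro: 0; S1 reads c2=3 → after 2×micro: 2; S2 reads c1=2 → after 3×micro: 4 ⇒ (c0=0, c1=2, c2=4)
macro 8: S0 reads c0=0 → after 1×micro: 0; S1 reads c2=4 → after 2×micro: 1; S2 reads c1=1 → after 3×micro: 3 ⇒ (c0=0, c1=1, c2=3)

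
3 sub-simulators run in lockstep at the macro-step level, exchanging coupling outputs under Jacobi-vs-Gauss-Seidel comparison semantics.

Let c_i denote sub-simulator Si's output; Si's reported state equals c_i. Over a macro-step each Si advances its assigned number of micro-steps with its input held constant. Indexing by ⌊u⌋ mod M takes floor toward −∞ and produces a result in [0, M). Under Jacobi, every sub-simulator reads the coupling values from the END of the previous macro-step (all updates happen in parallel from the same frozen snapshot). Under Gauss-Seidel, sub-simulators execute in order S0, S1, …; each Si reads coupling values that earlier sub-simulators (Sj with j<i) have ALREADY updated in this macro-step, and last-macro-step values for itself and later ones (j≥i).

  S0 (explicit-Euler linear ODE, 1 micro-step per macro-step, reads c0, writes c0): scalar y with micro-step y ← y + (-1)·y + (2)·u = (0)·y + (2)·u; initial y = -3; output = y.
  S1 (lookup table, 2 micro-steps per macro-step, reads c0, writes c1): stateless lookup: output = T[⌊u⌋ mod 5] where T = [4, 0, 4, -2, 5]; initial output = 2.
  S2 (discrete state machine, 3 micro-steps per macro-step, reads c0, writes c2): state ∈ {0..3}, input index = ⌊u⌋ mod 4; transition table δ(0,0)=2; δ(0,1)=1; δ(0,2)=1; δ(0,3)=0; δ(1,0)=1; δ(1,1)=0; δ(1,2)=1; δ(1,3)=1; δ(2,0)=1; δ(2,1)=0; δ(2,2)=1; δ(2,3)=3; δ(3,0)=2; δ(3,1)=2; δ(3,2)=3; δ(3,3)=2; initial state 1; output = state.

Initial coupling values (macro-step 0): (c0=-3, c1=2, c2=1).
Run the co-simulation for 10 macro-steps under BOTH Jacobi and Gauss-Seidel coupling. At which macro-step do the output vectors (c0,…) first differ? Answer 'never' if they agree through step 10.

[Jacobi] macro 1: S0 reads c0=-3 → after 1×micro: -6; S1 reads c0=-3 → after 2×micro: 4; S2 reads c0=-3 → after 3×micro: 0 ⇒ (c0=-6, c1=4, c2=0)
[Jacobi] macro 2: S0 reads c0=-6 → after 1×micro: -12; S1 reads c0=-6 → after 2×micro: 5; S2 reads c0=-6 → after 3×micro: 1 ⇒ (c0=-12, c1=5, c2=1)
[Jacobi] macro 3: S0 reads c0=-12 → after 1×micro: -24; S1 reads c0=-12 → after 2×micro: -2; S2 reads c0=-12 → after 3×micro: 1 ⇒ (c0=-24, c1=-2, c2=1)
[Jacobi] macro 4: S0 reads c0=-24 → after 1×micro: -48; S1 reads c0=-24 → after 2×micro: 0; S2 reads c0=-24 → after 3×micro: 1 ⇒ (c0=-48, c1=0, c2=1)
[Jacobi] macro 5: S0 reads c0=-48 → after 1×micro: -96; S1 reads c0=-48 → after 2×micro: 4; S2 reads c0=-48 → after 3×micro: 1 ⇒ (c0=-96, c1=4, c2=1)
[Jacobi] macro 6: S0 reads c0=-96 → after 1×micro: -192; S1 reads c0=-96 → after 2×micro: 5; S2 reads c0=-96 → after 3×micro: 1 ⇒ (c0=-192, c1=5, c2=1)
[Jacobi] macro 7: S0 reads c0=-192 → after 1×micro: -384; S1 reads c0=-192 → after 2×micro: -2; S2 reads c0=-192 → after 3×micro: 1 ⇒ (c0=-384, c1=-2, c2=1)
[Jacobi] macro 8: S0 reads c0=-384 → after 1×micro: -768; S1 reads c0=-384 → after 2×micro: 0; S2 reads c0=-384 → after 3×micro: 1 ⇒ (c0=-768, c1=0, c2=1)
[Jacobi] macro 9: S0 reads c0=-768 → after 1×micro: -1536; S1 reads c0=-768 → after 2×micro: 4; S2 reads c0=-768 → after 3×micro: 1 ⇒ (c0=-1536, c1=4, c2=1)
[Jacobi] macro 10: S0 reads c0=-1536 → after 1×micro: -3072; S1 reads c0=-1536 → after 2×micro: 5; S2 reads c0=-1536 → after 3×micro: 1 ⇒ (c0=-3072, c1=5, c2=1)
[Gauss-Seidel] macro 1: S0 reads c0=-3 → after 1×micro: -6; S1 reads c0=-6 → after 2×micro: 5; S2 reads c0=-6 → after 3×micro: 1 ⇒ (c0=-6, c1=5, c2=1)
[Gauss-Seidel] macro 2: S0 reads c0=-6 → after 1×micro: -12; S1 reads c0=-12 → after 2×micro: -2; S2 reads c0=-12 → after 3×micro: 1 ⇒ (c0=-12, c1=-2, c2=1)
[Gauss-Seidel] macro 3: S0 reads c0=-12 → after 1×micro: -24; S1 reads c0=-24 → after 2×micro: 0; S2 reads c0=-24 → after 3×micro: 1 ⇒ (c0=-24, c1=0, c2=1)
[Gauss-Seidel] macro 4: S0 reads c0=-24 → after 1×micro: -48; S1 reads c0=-48 → after 2×micro: 4; S2 reads c0=-48 → after 3×micro: 1 ⇒ (c0=-48, c1=4, c2=1)
[Gauss-Seidel] macro 5: S0 reads c0=-48 → after 1×micro: -96; S1 reads c0=-96 → after 2×micro: 5; S2 reads c0=-96 → after 3×micro: 1 ⇒ (c0=-96, c1=5, c2=1)
[Gauss-Seidel] macro 6: S0 reads c0=-96 → after 1×micro: -192; S1 reads c0=-192 → after 2×micro: -2; S2 reads c0=-192 → after 3×micro: 1 ⇒ (c0=-192, c1=-2, c2=1)
[Gauss-Seidel] macro 7: S0 reads c0=-192 → after 1×micro: -384; S1 reads c0=-384 → after 2×micro: 0; S2 reads c0=-384 → after 3×micro: 1 ⇒ (c0=-384, c1=0, c2=1)
[Gauss-Seidel] macro 8: S0 reads c0=-384 → after 1×micro: -768; S1 reads c0=-768 → after 2×micro: 4; S2 reads c0=-768 → after 3×micro: 1 ⇒ (c0=-768, c1=4, c2=1)
[Gauss-Seidel] macro 9: S0 reads c0=-768 → after 1×micro: -1536; S1 reads c0=-1536 → after 2×micro: 5; S2 reads c0=-1536 → after 3×micro: 1 ⇒ (c0=-1536, c1=5, c2=1)
[Gauss-Seidel] macro 10: S0 reads c0=-1536 → after 1×micro: -3072; S1 reads c0=-3072 → after 2×micro: -2; S2 reads c0=-3072 → after 3×micro: 1 ⇒ (c0=-3072, c1=-2, c2=1)

first divergence at macro-step: 1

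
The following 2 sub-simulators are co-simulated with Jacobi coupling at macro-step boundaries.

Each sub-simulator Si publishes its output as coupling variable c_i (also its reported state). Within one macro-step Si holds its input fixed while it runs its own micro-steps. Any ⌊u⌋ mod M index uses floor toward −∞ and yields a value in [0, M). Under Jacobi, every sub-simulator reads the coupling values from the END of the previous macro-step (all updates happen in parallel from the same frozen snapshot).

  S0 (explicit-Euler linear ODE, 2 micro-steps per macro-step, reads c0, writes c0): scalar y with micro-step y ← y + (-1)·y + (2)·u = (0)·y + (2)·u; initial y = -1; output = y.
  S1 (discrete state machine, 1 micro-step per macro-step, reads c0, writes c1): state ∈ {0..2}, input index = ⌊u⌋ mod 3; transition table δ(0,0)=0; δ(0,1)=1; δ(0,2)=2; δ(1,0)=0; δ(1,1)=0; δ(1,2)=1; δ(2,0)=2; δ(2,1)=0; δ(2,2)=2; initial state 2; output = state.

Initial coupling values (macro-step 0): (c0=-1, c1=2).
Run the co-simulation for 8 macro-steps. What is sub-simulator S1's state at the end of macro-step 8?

macro 1: S0 reads c0=-1 → after 2×micro: -2; S1 reads c0=-1 → after 1×micro: 2 ⇒ (c0=-2, c1=2)
macro 2: S0 reads c0=-2 → after 2×micro: -4; S1 reads c0=-2 → after 1×micro: 0 ⇒ (c0=-4, c1=0)
macro 3: S0 reads c0=-4 → after 2×micro: -8; S1 reads c0=-4 → after 1×micro: 2 ⇒ (c0=-8, c1=2)
macro 4: S0 reads c0=-8 → after 2×micro: -16; S1 reads c0=-8 → after 1×micro: 0 ⇒ (c0=-16, c1=0)
macro 5: S0 reads c0=-16 → after 2×micro: -32; S1 reads c0=-16 → after 1×micro: 2 ⇒ (c0=-32, c1=2)
macro 6: S0 reads c0=-32 → after 2×micro: -64; S1 reads c0=-32 → after 1×micro: 0 ⇒ (c0=-64, c1=0)
macro 7: S0 reads c0=-64 → after 2×micro: -128; S1 reads c0=-64 → after 1×micro: 2 ⇒ (c0=-128, c1=2)
macro 8: S0 reads c0=-128 → after 2×micro: -256; S1 reads c0=-128 → after 1×micro: 0 ⇒ (c0=-256, c1=0)

S1 state at macro-step 8 = 0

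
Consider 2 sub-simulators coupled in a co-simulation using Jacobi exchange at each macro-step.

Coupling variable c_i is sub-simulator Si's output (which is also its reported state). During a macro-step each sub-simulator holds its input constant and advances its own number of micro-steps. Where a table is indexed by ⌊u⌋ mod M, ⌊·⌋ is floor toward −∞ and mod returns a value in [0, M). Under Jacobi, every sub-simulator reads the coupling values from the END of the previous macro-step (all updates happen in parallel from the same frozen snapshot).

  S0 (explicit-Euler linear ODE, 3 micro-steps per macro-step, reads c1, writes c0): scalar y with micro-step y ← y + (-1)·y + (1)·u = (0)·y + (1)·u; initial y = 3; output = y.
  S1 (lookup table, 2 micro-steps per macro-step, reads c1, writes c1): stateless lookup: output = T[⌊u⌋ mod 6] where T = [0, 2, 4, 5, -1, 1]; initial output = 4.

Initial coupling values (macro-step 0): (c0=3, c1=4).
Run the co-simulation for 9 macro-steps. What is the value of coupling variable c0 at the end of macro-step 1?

c0 at macro-step 1 = 4

macro 1: S0 reads c1=4 → after 3×micro: 4; S1 reads c1=4 → after 2×micro: -1 ⇒ (c0=4, c1=-1)
macro 2: S0 reads c1=-1 → after 3×micro: -1; S1 reads c1=-1 → after 2×micro: 1 ⇒ (c0=-1, c1=1)
macro 3: S0 reads c1=1 → after 3×micro: 1; S1 reads c1=1 → after 2×micro: 2 ⇒ (c0=1, c1=2)
macro 4: S0 reads c1=2 → after 3×micro: 2; S1 reads c1=2 → after 2×micro: 4 ⇒ (c0=2, c1=4)
macro 5: S0 reads c1=4 → after 3×micro: 4; S1 reads c1=4 → after 2×micro: -1 ⇒ (c0=4, c1=-1)
macro 6: S0 reads c1=-1 → after 3×micro: -1; S1 reads c1=-1 → after 2×micro: 1 ⇒ (c0=-1, c1=1)
macro 7: S0 reads c1=1 → after 3×micro: 1; S1 reads c1=1 → after 2×micro: 2 ⇒ (c0=1, c1=2)
macro 8: S0 reads c1=2 → after 3×micro: 2; S1 reads c1=2 → after 2×micro: 4 ⇒ (c0=2, c1=4)
macro 9: S0 reads c1=4 → after 3×micro: 4; S1 reads c1=4 → after 2×micro: -1 ⇒ (c0=4, c1=-1)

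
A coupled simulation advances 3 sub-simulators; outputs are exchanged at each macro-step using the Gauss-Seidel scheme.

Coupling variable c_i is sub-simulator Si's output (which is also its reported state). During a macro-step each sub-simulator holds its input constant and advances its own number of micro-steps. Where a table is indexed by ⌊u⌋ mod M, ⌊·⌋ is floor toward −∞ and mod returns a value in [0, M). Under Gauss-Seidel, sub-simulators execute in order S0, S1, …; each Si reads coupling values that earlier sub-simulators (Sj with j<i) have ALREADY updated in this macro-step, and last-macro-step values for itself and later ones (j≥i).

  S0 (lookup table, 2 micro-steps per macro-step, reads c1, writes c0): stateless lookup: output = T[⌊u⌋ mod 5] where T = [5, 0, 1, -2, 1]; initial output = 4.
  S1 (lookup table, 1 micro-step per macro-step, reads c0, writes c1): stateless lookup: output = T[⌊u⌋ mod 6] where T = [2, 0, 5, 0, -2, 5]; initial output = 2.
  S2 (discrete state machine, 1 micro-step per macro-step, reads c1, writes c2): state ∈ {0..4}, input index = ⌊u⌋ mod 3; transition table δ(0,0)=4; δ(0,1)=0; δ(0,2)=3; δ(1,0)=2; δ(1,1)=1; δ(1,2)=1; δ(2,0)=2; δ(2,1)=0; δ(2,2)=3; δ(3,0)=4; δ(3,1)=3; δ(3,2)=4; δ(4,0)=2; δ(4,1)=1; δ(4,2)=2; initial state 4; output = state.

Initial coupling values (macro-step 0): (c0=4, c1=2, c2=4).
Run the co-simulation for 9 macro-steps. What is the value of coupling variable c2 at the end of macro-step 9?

c2 at macro-step 9 = 4

macro 1: S0 reads c1=2 → after 2×micro: 1; S1 reads c0=1 → after 1×micro: 0; S2 reads c1=0 → after 1×micro: 2 ⇒ (c0=1, c1=0, c2=2)
macro 2: S0 reads c1=0 → after 2×micro: 5; S1 reads c0=5 → after 1×micro: 5; S2 reads c1=5 → after 1×micro: 3 ⇒ (c0=5, c1=5, c2=3)
macro 3: S0 reads c1=5 → after 2×micro: 5; S1 reads c0=5 → after 1×micro: 5; S2 reads c1=5 → after 1×micro: 4 ⇒ (c0=5, c1=5, c2=4)
macro 4: S0 reads c1=5 → after 2×micro: 5; S1 reads c0=5 → after 1×micro: 5; S2 reads c1=5 → after 1×micro: 2 ⇒ (c0=5, c1=5, c2=2)
macro 5: S0 reads c1=5 → after 2×micro: 5; S1 reads c0=5 → after 1×micro: 5; S2 reads c1=5 → after 1×micro: 3 ⇒ (c0=5, c1=5, c2=3)
macro 6: S0 reads c1=5 → after 2×micro: 5; S1 reads c0=5 → after 1×micro: 5; S2 reads c1=5 → after 1×micro: 4 ⇒ (c0=5, c1=5, c2=4)
macro 7: S0 reads c1=5 → after 2×micro: 5; S1 reads c0=5 → after 1×micro: 5; S2 reads c1=5 → after 1×micro: 2 ⇒ (c0=5, c1=5, c2=2)
macro 8: S0 reads c1=5 → after 2×micro: 5; S1 reads c0=5 → after 1×micro: 5; S2 reads c1=5 → after 1×micro: 3 ⇒ (c0=5, c1=5, c2=3)
macro 9: S0 reads c1=5 → after 2×micro: 5; S1 reads c0=5 → after 1×micro: 5; S2 reads c1=5 → after 1×micro: 4 ⇒ (c0=5, c1=5, c2=4)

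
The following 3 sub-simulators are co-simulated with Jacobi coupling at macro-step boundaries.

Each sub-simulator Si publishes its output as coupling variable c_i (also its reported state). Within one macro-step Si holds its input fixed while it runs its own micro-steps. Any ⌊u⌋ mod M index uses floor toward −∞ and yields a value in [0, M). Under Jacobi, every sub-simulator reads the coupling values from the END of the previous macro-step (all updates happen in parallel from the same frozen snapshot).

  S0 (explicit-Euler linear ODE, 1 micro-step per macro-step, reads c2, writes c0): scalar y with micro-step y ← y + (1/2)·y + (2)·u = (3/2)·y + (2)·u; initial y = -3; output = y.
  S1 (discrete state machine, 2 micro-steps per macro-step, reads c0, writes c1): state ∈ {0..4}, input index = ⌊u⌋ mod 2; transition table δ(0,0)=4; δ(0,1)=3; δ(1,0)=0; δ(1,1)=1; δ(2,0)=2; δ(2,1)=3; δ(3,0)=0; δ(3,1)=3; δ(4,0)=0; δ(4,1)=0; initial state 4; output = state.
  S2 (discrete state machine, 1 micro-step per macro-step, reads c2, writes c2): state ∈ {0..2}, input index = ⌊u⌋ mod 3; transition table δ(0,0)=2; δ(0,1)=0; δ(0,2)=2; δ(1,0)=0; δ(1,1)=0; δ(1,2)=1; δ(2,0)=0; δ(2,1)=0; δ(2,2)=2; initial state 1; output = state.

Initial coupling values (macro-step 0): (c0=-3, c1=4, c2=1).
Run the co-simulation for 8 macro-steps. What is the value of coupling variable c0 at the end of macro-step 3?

macro 1: S0 reads c2=1 → after 1×micro: -5/2; S1 reads c0=-3 → after 2×micro: 3; S2 reads c2=1 → after 1×micro: 0 ⇒ (c0=-5/2, c1=3, c2=0)
macro 2: S0 reads c2=0 → after 1×micro: -15/4; S1 reads c0=-5/2 → after 2×micro: 3; S2 reads c2=0 → after 1×micro: 2 ⇒ (c0=-15/4, c1=3, c2=2)
macro 3: S0 reads c2=2 → after 1×micro: -13/8; S1 reads c0=-15/4 → after 2×micro: 4; S2 reads c2=2 → after 1×micro: 2 ⇒ (c0=-13/8, c1=4, c2=2)
macro 4: S0 reads c2=2 → after 1×micro: 25/16; S1 reads c0=-13/8 → after 2×micro: 4; S2 reads c2=2 → after 1×micro: 2 ⇒ (c0=25/16, c1=4, c2=2)
macro 5: S0 reads c2=2 → after 1×micro: 203/32; S1 reads c0=25/16 → after 2×micro: 3; S2 reads c2=2 → after 1×micro: 2 ⇒ (c0=203/32, c1=3, c2=2)
macro 6: S0 reads c2=2 → after 1×micro: 865/64; S1 reads c0=203/32 → after 2×micro: 4; S2 reads c2=2 → after 1×micro: 2 ⇒ (c0=865/64, c1=4, c2=2)
macro 7: S0 reads c2=2 → after 1×micro: 3107/128; S1 reads c0=865/64 → after 2×micro: 3; S2 reads c2=2 → after 1×micro: 2 ⇒ (c0=3107/128, c1=3, c2=2)
macro 8: S0 reads c2=2 → after 1×micro: 10345/256; S1 reads c0=3107/128 → after 2×micro: 4; S2 reads c2=2 → after 1×micro: 2 ⇒ (c0=10345/256, c1=4, c2=2)

c0 at macro-step 3 = -13/8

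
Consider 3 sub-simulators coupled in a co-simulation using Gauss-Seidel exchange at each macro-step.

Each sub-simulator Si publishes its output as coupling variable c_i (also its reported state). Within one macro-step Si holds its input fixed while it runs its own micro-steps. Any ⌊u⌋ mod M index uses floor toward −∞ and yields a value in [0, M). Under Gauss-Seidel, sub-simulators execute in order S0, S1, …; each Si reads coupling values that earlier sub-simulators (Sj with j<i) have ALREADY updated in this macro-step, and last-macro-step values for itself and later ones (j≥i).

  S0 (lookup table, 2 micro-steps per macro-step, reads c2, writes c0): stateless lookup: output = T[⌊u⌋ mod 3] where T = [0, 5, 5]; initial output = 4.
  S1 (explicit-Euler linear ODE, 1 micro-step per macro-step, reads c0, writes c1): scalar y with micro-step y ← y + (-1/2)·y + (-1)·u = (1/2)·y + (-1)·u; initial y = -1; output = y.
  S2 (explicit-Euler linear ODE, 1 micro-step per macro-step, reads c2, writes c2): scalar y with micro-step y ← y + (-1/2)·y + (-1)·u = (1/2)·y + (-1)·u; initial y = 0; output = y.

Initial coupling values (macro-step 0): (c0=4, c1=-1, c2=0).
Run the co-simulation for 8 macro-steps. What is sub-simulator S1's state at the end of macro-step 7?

macro 1: S0 reads c2=0 → after 2×micro: 0; S1 reads c0=0 → after 1×micro: -1/2; S2 reads c2=0 → after 1×micro: 0 ⇒ (c0=0, c1=-1/2, c2=0)
macro 2: S0 reads c2=0 → after 2×micro: 0; S1 reads c0=0 → after 1×micro: -1/4; S2 reads c2=0 → after 1×micro: 0 ⇒ (c0=0, c1=-1/4, c2=0)
macro 3: S0 reads c2=0 → after 2×micro: 0; S1 reads c0=0 → after 1×micro: -1/8; S2 reads c2=0 → after 1×micro: 0 ⇒ (c0=0, c1=-1/8, c2=0)
macro 4: S0 reads c2=0 → after 2×micro: 0; S1 reads c0=0 → after 1×micro: -1/16; S2 reads c2=0 → after 1×micro: 0 ⇒ (c0=0, c1=-1/16, c2=0)
macro 5: S0 reads c2=0 → after 2×micro: 0; S1 reads c0=0 → after 1×micro: -1/32; S2 reads c2=0 → after 1×micro: 0 ⇒ (c0=0, c1=-1/32, c2=0)
macro 6: S0 reads c2=0 → after 2×micro: 0; S1 reads c0=0 → after 1×micro: -1/64; S2 reads c2=0 → after 1×micro: 0 ⇒ (c0=0, c1=-1/64, c2=0)
macro 7: S0 reads c2=0 → after 2×micro: 0; S1 reads c0=0 → after 1×micro: -1/128; S2 reads c2=0 → after 1×micro: 0 ⇒ (c0=0, c1=-1/128, c2=0)
macro 8: S0 reads c2=0 → after 2×micro: 0; S1 reads c0=0 → after 1×micro: -1/256; S2 reads c2=0 → after 1×micro: 0 ⇒ (c0=0, c1=-1/256, c2=0)

S1 state at macro-step 7 = -1/128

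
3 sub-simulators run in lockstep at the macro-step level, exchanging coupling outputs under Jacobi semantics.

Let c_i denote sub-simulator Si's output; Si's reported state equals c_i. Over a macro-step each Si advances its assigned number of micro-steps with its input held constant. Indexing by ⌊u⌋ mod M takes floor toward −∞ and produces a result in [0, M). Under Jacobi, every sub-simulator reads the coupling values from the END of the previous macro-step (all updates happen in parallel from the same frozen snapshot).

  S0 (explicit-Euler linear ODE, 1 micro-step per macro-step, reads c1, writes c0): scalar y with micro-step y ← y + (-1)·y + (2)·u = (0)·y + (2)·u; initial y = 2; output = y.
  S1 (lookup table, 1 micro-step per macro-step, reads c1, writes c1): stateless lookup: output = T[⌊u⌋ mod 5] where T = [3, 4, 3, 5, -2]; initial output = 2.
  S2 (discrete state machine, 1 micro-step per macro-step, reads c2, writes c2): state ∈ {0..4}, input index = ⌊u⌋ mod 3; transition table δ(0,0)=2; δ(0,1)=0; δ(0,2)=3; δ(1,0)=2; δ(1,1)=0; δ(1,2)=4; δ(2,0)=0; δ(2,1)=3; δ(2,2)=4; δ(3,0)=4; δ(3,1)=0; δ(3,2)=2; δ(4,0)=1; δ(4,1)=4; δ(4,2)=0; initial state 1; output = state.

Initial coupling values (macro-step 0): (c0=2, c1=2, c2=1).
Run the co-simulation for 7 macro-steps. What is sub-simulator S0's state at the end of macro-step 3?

S0 state at macro-step 3 = 10

macro 1: S0 reads c1=2 → after 1×micro: 4; S1 reads c1=2 → after 1×micro: 3; S2 reads c2=1 → after 1×micro: 0 ⇒ (c0=4, c1=3, c2=0)
macro 2: S0 reads c1=3 → after 1×micro: 6; S1 reads c1=3 → after 1×micro: 5; S2 reads c2=0 → after 1×micro: 2 ⇒ (c0=6, c1=5, c2=2)
macro 3: S0 reads c1=5 → after 1×micro: 10; S1 reads c1=5 → after 1×micro: 3; S2 reads c2=2 → after 1×micro: 4 ⇒ (c0=10, c1=3, c2=4)
macro 4: S0 reads c1=3 → after 1×micro: 6; S1 reads c1=3 → after 1×micro: 5; S2 reads c2=4 → after 1×micro: 4 ⇒ (c0=6, c1=5, c2=4)
macro 5: S0 reads c1=5 → after 1×micro: 10; S1 reads c1=5 → after 1×micro: 3; S2 reads c2=4 → after 1×micro: 4 ⇒ (c0=10, c1=3, c2=4)
macro 6: S0 reads c1=3 → after 1×micro: 6; S1 reads c1=3 → after 1×micro: 5; S2 reads c2=4 → after 1×micro: 4 ⇒ (c0=6, c1=5, c2=4)
macro 7: S0 reads c1=5 → after 1×micro: 10; S1 reads c1=5 → after 1×micro: 3; S2 reads c2=4 → after 1×micro: 4 ⇒ (c0=10, c1=3, c2=4)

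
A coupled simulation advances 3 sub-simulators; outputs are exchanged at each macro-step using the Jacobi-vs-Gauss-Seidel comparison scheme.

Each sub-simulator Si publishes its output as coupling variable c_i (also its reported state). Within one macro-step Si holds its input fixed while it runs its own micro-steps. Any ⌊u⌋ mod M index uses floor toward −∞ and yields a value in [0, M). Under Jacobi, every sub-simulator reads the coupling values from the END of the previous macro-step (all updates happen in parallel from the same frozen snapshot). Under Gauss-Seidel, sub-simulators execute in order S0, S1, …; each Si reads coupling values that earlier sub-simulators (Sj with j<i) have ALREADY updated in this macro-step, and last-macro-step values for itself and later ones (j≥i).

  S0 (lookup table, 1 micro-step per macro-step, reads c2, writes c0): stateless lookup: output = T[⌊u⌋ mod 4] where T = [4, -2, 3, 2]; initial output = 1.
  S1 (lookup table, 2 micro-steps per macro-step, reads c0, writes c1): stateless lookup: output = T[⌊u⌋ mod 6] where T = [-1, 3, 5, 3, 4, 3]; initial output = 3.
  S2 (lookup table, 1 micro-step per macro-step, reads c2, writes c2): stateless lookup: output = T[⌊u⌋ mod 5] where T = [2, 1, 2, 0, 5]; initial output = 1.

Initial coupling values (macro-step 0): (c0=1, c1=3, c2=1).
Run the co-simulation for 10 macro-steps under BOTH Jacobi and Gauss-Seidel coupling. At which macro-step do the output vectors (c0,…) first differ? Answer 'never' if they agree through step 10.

first divergence at macro-step: 1

[Jacobi] macro 1: S0 reads c2=1 → after 1×micro: -2; S1 reads c0=1 → after 2×micro: 3; S2 reads c2=1 → after 1×micro: 1 ⇒ (c0=-2, c1=3, c2=1)
[Jacobi] macro 2: S0 reads c2=1 → after 1×micro: -2; S1 reads c0=-2 → after 2×micro: 4; S2 reads c2=1 → after 1×micro: 1 ⇒ (c0=-2, c1=4, c2=1)
[Jacobi] macro 3: S0 reads c2=1 → after 1×micro: -2; S1 reads c0=-2 → after 2×micro: 4; S2 reads c2=1 → after 1×micro: 1 ⇒ (c0=-2, c1=4, c2=1)
[Jacobi] macro 4: S0 reads c2=1 → after 1×micro: -2; S1 reads c0=-2 → after 2×micro: 4; S2 reads c2=1 → after 1×micro: 1 ⇒ (c0=-2, c1=4, c2=1)
[Jacobi] macro 5: S0 reads c2=1 → after 1×micro: -2; S1 reads c0=-2 → after 2×micro: 4; S2 reads c2=1 → after 1×micro: 1 ⇒ (c0=-2, c1=4, c2=1)
[Jacobi] macro 6: S0 reads c2=1 → after 1×micro: -2; S1 reads c0=-2 → after 2×micro: 4; S2 reads c2=1 → after 1×micro: 1 ⇒ (c0=-2, c1=4, c2=1)
[Jacobi] macro 7: S0 reads c2=1 → after 1×micro: -2; S1 reads c0=-2 → after 2×micro: 4; S2 reads c2=1 → after 1×micro: 1 ⇒ (c0=-2, c1=4, c2=1)
[Jacobi] macro 8: S0 reads c2=1 → after 1×micro: -2; S1 reads c0=-2 → after 2×micro: 4; S2 reads c2=1 → after 1×micro: 1 ⇒ (c0=-2, c1=4, c2=1)
[Jacobi] macro 9: S0 reads c2=1 → after 1×micro: -2; S1 reads c0=-2 → after 2×micro: 4; S2 reads c2=1 → after 1×micro: 1 ⇒ (c0=-2, c1=4, c2=1)
[Jacobi] macro 10: S0 reads c2=1 → after 1×micro: -2; S1 reads c0=-2 → after 2×micro: 4; S2 reads c2=1 → after 1×micro: 1 ⇒ (c0=-2, c1=4, c2=1)
[Gauss-Seidel] macro 1: S0 reads c2=1 → after 1×micro: -2; S1 reads c0=-2 → after 2×micro: 4; S2 reads c2=1 → after 1×micro: 1 ⇒ (c0=-2, c1=4, c2=1)
[Gauss-Seidel] macro 2: S0 reads c2=1 → after 1×micro: -2; S1 reads c0=-2 → after 2×micro: 4; S2 reads c2=1 → after 1×micro: 1 ⇒ (c0=-2, c1=4, c2=1)
[Gauss-Seidel] macro 3: S0 reads c2=1 → after 1×micro: -2; S1 reads c0=-2 → after 2×micro: 4; S2 reads c2=1 → after 1×micro: 1 ⇒ (c0=-2, c1=4, c2=1)
[Gauss-Seidel] macro 4: S0 reads c2=1 → after 1×micro: -2; S1 reads c0=-2 → after 2×micro: 4; S2 reads c2=1 → after 1×micro: 1 ⇒ (c0=-2, c1=4, c2=1)
[Gauss-Seidel] macro 5: S0 reads c2=1 → after 1×micro: -2; S1 reads c0=-2 → after 2×micro: 4; S2 reads c2=1 → after 1×micro: 1 ⇒ (c0=-2, c1=4, c2=1)
[Gauss-Seidel] macro 6: S0 reads c2=1 → after 1×micro: -2; S1 reads c0=-2 → after 2×micro: 4; S2 reads c2=1 → after 1×micro: 1 ⇒ (c0=-2, c1=4, c2=1)
[Gauss-Seidel] macro 7: S0 reads c2=1 → after 1×micro: -2; S1 reads c0=-2 → after 2×micro: 4; S2 reads c2=1 → after 1×micro: 1 ⇒ (c0=-2, c1=4, c2=1)
[Gauss-Seidel] macro 8: S0 reads c2=1 → after 1×micro: -2; S1 reads c0=-2 → after 2×micro: 4; S2 reads c2=1 → after 1×micro: 1 ⇒ (c0=-2, c1=4, c2=1)
[Gauss-Seidel] macro 9: S0 reads c2=1 → after 1×micro: -2; S1 reads c0=-2 → after 2×micro: 4; S2 reads c2=1 → after 1×micro: 1 ⇒ (c0=-2, c1=4, c2=1)
[Gauss-Seidel] macro 10: S0 reads c2=1 → after 1×micro: -2; S1 reads c0=-2 → after 2×micro: 4; S2 reads c2=1 → after 1×micro: 1 ⇒ (c0=-2, c1=4, c2=1)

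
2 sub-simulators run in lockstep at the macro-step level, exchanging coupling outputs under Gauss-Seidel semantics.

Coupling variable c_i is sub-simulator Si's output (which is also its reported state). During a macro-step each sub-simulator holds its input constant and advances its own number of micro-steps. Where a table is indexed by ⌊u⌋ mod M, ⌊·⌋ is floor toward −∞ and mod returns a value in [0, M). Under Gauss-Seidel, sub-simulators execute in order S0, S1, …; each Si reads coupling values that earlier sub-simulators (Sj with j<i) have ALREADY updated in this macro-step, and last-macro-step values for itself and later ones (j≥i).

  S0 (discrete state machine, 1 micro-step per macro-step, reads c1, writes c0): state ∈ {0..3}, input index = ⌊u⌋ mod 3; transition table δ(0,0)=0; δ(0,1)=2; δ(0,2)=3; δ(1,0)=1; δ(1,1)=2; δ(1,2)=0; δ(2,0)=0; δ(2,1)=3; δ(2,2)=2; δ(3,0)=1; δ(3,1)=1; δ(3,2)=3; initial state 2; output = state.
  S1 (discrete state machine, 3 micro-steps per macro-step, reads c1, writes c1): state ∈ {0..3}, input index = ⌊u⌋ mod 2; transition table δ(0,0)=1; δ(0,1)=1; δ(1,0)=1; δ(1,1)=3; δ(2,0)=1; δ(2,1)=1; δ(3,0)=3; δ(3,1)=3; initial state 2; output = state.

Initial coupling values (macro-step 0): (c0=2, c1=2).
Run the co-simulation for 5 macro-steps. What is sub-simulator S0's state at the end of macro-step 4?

S0 state at macro-step 4 = 1

macro 1: S0 reads c1=2 → after 1×micro: 2; S1 reads c1=2 → after 3×micro: 1 ⇒ (c0=2, c1=1)
macro 2: S0 reads c1=1 → after 1×micro: 3; S1 reads c1=1 → after 3×micro: 3 ⇒ (c0=3, c1=3)
macro 3: S0 reads c1=3 → after 1×micro: 1; S1 reads c1=3 → after 3×micro: 3 ⇒ (c0=1, c1=3)
macro 4: S0 reads c1=3 → after 1×micro: 1; S1 reads c1=3 → after 3×micro: 3 ⇒ (c0=1, c1=3)
macro 5: S0 reads c1=3 → after 1×micro: 1; S1 reads c1=3 → after 3×micro: 3 ⇒ (c0=1, c1=3)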